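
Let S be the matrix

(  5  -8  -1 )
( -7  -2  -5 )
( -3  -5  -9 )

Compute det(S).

Expand along row 1:
  + 5 · |-2 -5; -5 -9| = 5·(18 − 25) = -35
  − (-8) · |-7 -5; -3 -9| = −(-8)·(63 − 15) = 384
  + (-1) · |-7 -2; -3 -5| = (-1)·(35 − 6) = -29
Sum: (-35) + (384) + (-29) = 320

320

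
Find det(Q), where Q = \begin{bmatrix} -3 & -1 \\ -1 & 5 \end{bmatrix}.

-16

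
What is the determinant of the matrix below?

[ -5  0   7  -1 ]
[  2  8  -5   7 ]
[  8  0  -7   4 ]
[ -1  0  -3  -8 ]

The determinant is 888.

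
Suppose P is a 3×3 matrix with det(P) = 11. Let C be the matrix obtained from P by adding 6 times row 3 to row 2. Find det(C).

The determinant is 11.

Adding a multiple of one row to another leaves the determinant unchanged.
det(C) = (1)·(11) = 11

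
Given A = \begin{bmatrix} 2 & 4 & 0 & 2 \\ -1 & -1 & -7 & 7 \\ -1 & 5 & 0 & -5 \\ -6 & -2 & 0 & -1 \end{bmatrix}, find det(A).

Expand along column 3 (it has 3 zeros):
  − (-7) · M_23   where M_23 = det([2 4 2; -1 5 -5; -6 -2 -1]) = 150
det = (-1)·(-7)·(150) = 1050

1050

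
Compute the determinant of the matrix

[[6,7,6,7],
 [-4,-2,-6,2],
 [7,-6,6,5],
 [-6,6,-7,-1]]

The determinant is 414.

Expand along row 1:
  + (6) · M_11   where M_11 = det([-2 -6 2; -6 6 5; 6 -7 -1]) = -190
  − (7) · M_12   where M_12 = det([-4 -6 2; 7 6 5; -6 -7 -1]) = -4
  + (6) · M_13   where M_13 = det([-4 -2 2; 7 -6 5; -6 6 -1]) = 154
  − (7) · M_14   where M_14 = det([-4 -2 -6; 7 -6 6; -6 6 -7]) = -86
det = (+1)·(6)·(-190) + (-1)·(7)·(-4) + (+1)·(6)·(154) + (-1)·(7)·(-86) = 414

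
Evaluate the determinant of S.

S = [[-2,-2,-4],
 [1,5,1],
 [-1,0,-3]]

Expand along column 2:
  − (-2) · |1 1; -1 -3| = −(-2)·(-3 − (-1)) = -4
  + 5 · |-2 -4; -1 -3| = 5·(6 − 4) = 10
Sum: (-4) + (10) = 6

det(S) = 6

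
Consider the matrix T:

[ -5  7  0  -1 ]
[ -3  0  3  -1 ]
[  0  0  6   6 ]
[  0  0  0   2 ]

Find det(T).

T is block upper-triangular with a 2×2 block and a 2×2 block on the diagonal, so its determinant equals the product of the determinants of the diagonal blocks.
det of the 2×2 block = 21
det of the 2×2 block = 12
det = (21)·(12) = 252

The determinant is 252.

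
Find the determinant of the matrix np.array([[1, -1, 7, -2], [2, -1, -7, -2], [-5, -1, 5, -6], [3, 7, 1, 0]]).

1964

Expand along row 4 (it has 1 zero):
  − (3) · M_41   where M_41 = det([-1 7 -2; -1 -7 -2; -1 5 -6]) = -56
  + (7) · M_42   where M_42 = det([1 7 -2; 2 -7 -2; -5 5 -6]) = 256
  − (1) · M_43   where M_43 = det([1 -1 -2; 2 -1 -2; -5 -1 -6]) = -4
det = (-1)·(3)·(-56) + (+1)·(7)·(256) + (-1)·(1)·(-4) = 1964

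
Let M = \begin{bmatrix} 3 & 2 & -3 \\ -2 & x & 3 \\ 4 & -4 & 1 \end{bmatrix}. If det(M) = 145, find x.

Expanding along the column containing x, det(M) is linear in x: det(M) = (15)·x + (40).
Set (15)·x + (40) = 145  ⇒  (15)·x = 105  ⇒  x = 7.

x = 7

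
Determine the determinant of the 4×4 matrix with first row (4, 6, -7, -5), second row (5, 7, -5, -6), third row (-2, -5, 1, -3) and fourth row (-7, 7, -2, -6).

-1731

Expand along row 1:
  + (4) · M_11   where M_11 = det([7 -5 -6; -5 1 -3; 7 -2 -6]) = 153
  − (6) · M_12   where M_12 = det([5 -5 -6; -2 1 -3; -7 -2 -6]) = -171
  + (-7) · M_13   where M_13 = det([5 7 -6; -2 -5 -3; -7 7 -6]) = 612
  − (-5) · M_14   where M_14 = det([5 7 -5; -2 -5 1; -7 7 -2]) = 183
det = (+1)·(4)·(153) + (-1)·(6)·(-171) + (+1)·(-7)·(612) + (-1)·(-5)·(183) = -1731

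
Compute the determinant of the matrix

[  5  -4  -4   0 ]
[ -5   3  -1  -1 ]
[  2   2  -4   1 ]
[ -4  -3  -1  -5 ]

-226

Expand along row 1 (it has 1 zero):
  + (5) · M_11   where M_11 = det([3 -1 -1; 2 -4 1; -3 -1 -5]) = 70
  − (-4) · M_12   where M_12 = det([-5 -1 -1; 2 -4 1; -4 -1 -5]) = -93
  + (-4) · M_13   where M_13 = det([-5 3 -1; 2 2 1; -4 -3 -5]) = 51
det = (+1)·(5)·(70) + (-1)·(-4)·(-93) + (+1)·(-4)·(51) = -226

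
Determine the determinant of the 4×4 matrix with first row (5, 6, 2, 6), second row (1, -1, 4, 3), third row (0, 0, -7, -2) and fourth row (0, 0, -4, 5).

473

The matrix is block upper-triangular with a 2×2 block and a 2×2 block on the diagonal, so its determinant equals the product of the determinants of the diagonal blocks.
det of the 2×2 block = -11
det of the 2×2 block = -43
det = (-11)·(-43) = 473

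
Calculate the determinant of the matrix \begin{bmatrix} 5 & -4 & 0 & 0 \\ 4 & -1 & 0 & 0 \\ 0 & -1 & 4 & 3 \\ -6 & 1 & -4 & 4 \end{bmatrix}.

The determinant is 308.

The matrix is block lower-triangular with a 2×2 block and a 2×2 block on the diagonal, so its determinant equals the product of the determinants of the diagonal blocks.
det of the 2×2 block = 11
det of the 2×2 block = 28
det = (11)·(28) = 308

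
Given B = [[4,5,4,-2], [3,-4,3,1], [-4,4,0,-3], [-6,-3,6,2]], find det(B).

-836

Expand along row 3 (it has 1 zero):
  + (-4) · M_31   where M_31 = det([5 4 -2; -4 3 1; -3 6 2]) = 50
  − (4) · M_32   where M_32 = det([4 4 -2; 3 3 1; -6 6 2]) = -120
  − (-3) · M_34   where M_34 = det([4 5 4; 3 -4 3; -6 -3 6]) = -372
det = (+1)·(-4)·(50) + (-1)·(4)·(-120) + (-1)·(-3)·(-372) = -836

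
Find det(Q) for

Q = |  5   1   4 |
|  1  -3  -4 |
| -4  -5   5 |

Expand along row 1:
  + 5 · |-3 -4; -5 5| = 5·(-15 − 20) = -175
  − 1 · |1 -4; -4 5| = −1·(5 − 16) = 11
  + 4 · |1 -3; -4 -5| = 4·(-5 − 12) = -68
Sum: (-175) + (11) + (-68) = -232

-232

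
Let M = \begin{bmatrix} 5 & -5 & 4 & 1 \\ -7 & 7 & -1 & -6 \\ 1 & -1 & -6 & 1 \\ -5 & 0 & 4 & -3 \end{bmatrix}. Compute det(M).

det(M) = 690

Expand along row 4 (it has 1 zero):
  − (-5) · M_41   where M_41 = det([-5 4 1; 7 -1 -6; -1 -6 1]) = 138
  − (4) · M_43   where M_43 = det([5 -5 1; -7 7 -6; 1 -1 1]) = 0
  + (-3) · M_44   where M_44 = det([5 -5 4; -7 7 -1; 1 -1 -6]) = 0
det = (-1)·(-5)·(138) + (-1)·(4)·(0) + (+1)·(-3)·(0) = 690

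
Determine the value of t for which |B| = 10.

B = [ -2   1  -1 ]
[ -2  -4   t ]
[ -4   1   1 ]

Expanding along the row containing t, det(B) is linear in t: det(B) = (-2)·t + (28).
Set (-2)·t + (28) = 10  ⇒  (-2)·t = -18  ⇒  t = 9.

9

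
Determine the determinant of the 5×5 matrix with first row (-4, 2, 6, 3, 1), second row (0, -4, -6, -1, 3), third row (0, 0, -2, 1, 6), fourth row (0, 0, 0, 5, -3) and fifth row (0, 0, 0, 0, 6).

The matrix is upper triangular, so the determinant is the product of the diagonal entries:
det = (-4) · (-4) · (-2) · (5) · (6) = -960

The determinant is -960.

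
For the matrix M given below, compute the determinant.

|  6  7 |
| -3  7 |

|M| = 63

det(M) = 6·7 − 7·(-3) = 42 − (-21) = 63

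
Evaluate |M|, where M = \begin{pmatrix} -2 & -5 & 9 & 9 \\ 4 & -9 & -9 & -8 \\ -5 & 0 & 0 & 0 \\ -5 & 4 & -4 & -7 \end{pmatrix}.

Expand along row 3 (it has 3 zeros):
  + (-5) · M_31   where M_31 = det([-5 9 9; -9 -9 -8; 4 -4 -7]) = -362
det = (+1)·(-5)·(-362) = 1810

1810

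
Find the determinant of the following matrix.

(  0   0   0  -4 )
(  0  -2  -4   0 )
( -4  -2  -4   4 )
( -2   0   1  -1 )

Expand along row 1 (it has 3 zeros):
  − (-4) · M_14   where M_14 = det([0 -2 -4; -4 -2 -4; -2 0 1]) = -8
det = (-1)·(-4)·(-8) = -32

-32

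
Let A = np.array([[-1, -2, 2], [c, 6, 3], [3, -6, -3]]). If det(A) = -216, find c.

9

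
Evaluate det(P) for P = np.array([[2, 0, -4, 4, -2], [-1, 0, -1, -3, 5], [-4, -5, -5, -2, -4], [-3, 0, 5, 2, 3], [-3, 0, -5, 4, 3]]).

Expand along column 2 (it has 4 zeros):
  − (-5) · M_32   where M_32 = det([2 -4 4 -2; -1 -1 -3 5; -3 5 2 3; -3 -5 4 3]) = 624
det = (-1)·(-5)·(624) = 3120

|P| = 3120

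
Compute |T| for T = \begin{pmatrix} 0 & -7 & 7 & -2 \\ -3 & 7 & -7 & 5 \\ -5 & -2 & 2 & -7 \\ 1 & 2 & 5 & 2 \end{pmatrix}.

The determinant is -1680.

Expand along row 1 (it has 1 zero):
  − (-7) · M_12   where M_12 = det([-3 -7 5; -5 2 -7; 1 5 2]) = -273
  + (7) · M_13   where M_13 = det([-3 7 5; -5 -2 -7; 1 2 2]) = -49
  − (-2) · M_14   where M_14 = det([-3 7 -7; -5 -2 2; 1 2 5]) = 287
det = (-1)·(-7)·(-273) + (+1)·(7)·(-49) + (-1)·(-2)·(287) = -1680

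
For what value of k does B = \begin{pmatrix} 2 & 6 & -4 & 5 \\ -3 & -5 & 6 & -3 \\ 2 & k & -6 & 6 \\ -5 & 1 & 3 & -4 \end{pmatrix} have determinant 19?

Expanding along the column containing k, det(B) is linear in k: det(B) = (-63)·k + (586).
Set (-63)·k + (586) = 19  ⇒  (-63)·k = -567  ⇒  k = 9.

k = 9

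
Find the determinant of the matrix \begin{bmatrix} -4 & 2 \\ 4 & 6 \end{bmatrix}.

det = (-4)·6 − 2·4 = -24 − 8 = -32

-32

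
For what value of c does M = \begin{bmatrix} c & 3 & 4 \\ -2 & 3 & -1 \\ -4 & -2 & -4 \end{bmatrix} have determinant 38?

1

Expanding along the column containing c, det(M) is linear in c: det(M) = (-14)·c + (52).
Set (-14)·c + (52) = 38  ⇒  (-14)·c = -14  ⇒  c = 1.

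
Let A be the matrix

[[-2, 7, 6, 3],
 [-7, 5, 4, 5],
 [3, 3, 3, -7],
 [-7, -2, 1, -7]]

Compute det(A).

673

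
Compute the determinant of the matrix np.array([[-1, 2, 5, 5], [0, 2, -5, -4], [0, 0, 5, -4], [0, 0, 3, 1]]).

The matrix is block upper-triangular with a 2×2 block and a 2×2 block on the diagonal, so its determinant equals the product of the determinants of the diagonal blocks.
det of the 2×2 block = -2
det of the 2×2 block = 17
det = (-2)·(17) = -34

-34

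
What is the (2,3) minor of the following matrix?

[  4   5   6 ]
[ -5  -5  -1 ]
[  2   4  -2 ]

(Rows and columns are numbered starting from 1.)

Delete row 2 and column 3; the remaining 2×2 submatrix is [4 5; 2 4].
Its determinant is 4·4 − 5·2 = 6.

6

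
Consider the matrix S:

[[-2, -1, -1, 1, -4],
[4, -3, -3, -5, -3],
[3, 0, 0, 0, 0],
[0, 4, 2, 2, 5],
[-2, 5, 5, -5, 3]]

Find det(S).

-816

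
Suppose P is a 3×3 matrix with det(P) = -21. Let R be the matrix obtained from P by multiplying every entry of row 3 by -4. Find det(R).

Scaling one row by -4 multiplies the determinant by -4.
det(R) = (-4)·(-21) = 84

84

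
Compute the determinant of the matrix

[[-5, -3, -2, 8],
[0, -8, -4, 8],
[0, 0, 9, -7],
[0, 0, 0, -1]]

The matrix is upper triangular, so the determinant is the product of the diagonal entries:
det = (-5) · (-8) · (9) · (-1) = -360

The determinant is -360.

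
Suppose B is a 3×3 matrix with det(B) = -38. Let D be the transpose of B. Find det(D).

det(Bᵀ) = det(B).
det(D) = (1)·(-38) = -38

The determinant is -38.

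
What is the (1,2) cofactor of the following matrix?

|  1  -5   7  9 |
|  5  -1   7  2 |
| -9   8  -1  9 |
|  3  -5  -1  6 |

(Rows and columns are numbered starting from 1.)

Delete row 1 and column 2; the remaining 3×3 submatrix is [5 7 2; -9 -1 9; 3 -1 6].
Its determinant is 606.
The cofactor carries sign (−1)^(1+2) = −1, so C_{1,2} = −(606) = -606.

The cofactor is -606.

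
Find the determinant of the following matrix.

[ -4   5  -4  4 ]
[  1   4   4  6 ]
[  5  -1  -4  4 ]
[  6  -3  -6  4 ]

Expand along row 1:
  + (-4) · M_11   where M_11 = det([4 4 6; -1 -4 4; -3 -6 4]) = -36
  − (5) · M_12   where M_12 = det([1 4 6; 5 -4 4; 6 -6 4]) = -12
  + (-4) · M_13   where M_13 = det([1 4 6; 5 -1 4; 6 -3 4]) = -30
  − (4) · M_14   where M_14 = det([1 4 4; 5 -1 -4; 6 -3 -6]) = -18
det = (+1)·(-4)·(-36) + (-1)·(5)·(-12) + (+1)·(-4)·(-30) + (-1)·(4)·(-18) = 396

396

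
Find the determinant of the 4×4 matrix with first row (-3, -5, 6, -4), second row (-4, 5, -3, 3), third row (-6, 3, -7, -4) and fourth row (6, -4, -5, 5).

Expand along row 1:
  + (-3) · M_11   where M_11 = det([5 -3 3; 3 -7 -4; -4 -5 5]) = -407
  − (-5) · M_12   where M_12 = det([-4 -3 3; -6 -7 -4; 6 -5 5]) = 418
  + (6) · M_13   where M_13 = det([-4 5 3; -6 3 -4; 6 -4 5]) = 52
  − (-4) · M_14   where M_14 = det([-4 5 -3; -6 3 -7; 6 -4 -5]) = -206
det = (+1)·(-3)·(-407) + (-1)·(-5)·(418) + (+1)·(6)·(52) + (-1)·(-4)·(-206) = 2799

2799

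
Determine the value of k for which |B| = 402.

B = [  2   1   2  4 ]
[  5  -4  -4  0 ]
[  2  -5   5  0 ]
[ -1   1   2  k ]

Expanding along the row containing k, det(B) is linear in k: det(B) = (-147)·k + (108).
Set (-147)·k + (108) = 402  ⇒  (-147)·k = 294  ⇒  k = -2.

-2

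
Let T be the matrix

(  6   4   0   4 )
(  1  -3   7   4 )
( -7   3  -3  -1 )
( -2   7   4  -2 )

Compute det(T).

det(T) = 2890

Expand along row 1 (it has 1 zero):
  + (6) · M_11   where M_11 = det([-3 7 4; 3 -3 -1; 7 4 -2]) = 95
  − (4) · M_12   where M_12 = det([1 7 4; -7 -3 -1; -2 4 -2]) = -210
  − (4) · M_14   where M_14 = det([1 -3 7; -7 3 -3; -2 7 4]) = -370
det = (+1)·(6)·(95) + (-1)·(4)·(-210) + (-1)·(4)·(-370) = 2890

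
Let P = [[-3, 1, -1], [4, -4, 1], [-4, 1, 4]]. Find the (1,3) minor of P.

Delete row 1 and column 3; the remaining 2×2 submatrix is [4 -4; -4 1].
Its determinant is 4·1 − (-4)·(-4) = -12.

-12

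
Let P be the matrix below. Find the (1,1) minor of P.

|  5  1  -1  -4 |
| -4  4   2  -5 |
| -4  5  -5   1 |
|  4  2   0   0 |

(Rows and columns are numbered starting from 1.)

Delete row 1 and column 1; the remaining 3×3 submatrix is [4 2 -5; 5 -5 1; 2 0 0].
Its determinant is -46.

The minor is -46.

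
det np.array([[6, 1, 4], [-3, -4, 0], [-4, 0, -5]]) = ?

41

Expand along row 2:
  − (-3) · |1 4; 0 -5| = −(-3)·(-5 − 0) = -15
  + (-4) · |6 4; -4 -5| = (-4)·(-30 − (-16)) = 56
Sum: (-15) + (56) = 41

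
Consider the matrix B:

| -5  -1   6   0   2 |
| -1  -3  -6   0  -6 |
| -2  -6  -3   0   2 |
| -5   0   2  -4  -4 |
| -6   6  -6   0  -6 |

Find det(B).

Expand along column 4 (it has 4 zeros):
  + (-4) · M_44   where M_44 = det([-5 -1 6 2; -1 -3 -6 -6; -2 -6 -3 2; -6 6 -6 -6]) = 3084
det = (+1)·(-4)·(3084) = -12336

-12336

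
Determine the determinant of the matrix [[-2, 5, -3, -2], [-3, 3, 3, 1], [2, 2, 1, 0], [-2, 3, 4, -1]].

Expand along row 3 (it has 1 zero):
  + (2) · M_31   where M_31 = det([5 -3 -2; 3 3 1; 3 4 -1]) = -59
  − (2) · M_32   where M_32 = det([-2 -3 -2; -3 3 1; -2 4 -1]) = 41
  + (1) · M_33   where M_33 = det([-2 5 -2; -3 3 1; -2 3 -1]) = -7
det = (+1)·(2)·(-59) + (-1)·(2)·(41) + (+1)·(1)·(-7) = -207

The determinant is -207.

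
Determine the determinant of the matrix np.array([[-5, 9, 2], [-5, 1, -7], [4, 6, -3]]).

The determinant is -650.

Expand along row 1:
  + (-5) · |1 -7; 6 -3| = (-5)·(-3 − (-42)) = -195
  − 9 · |-5 -7; 4 -3| = −9·(15 − (-28)) = -387
  + 2 · |-5 1; 4 6| = 2·(-30 − 4) = -68
Sum: (-195) + (-387) + (-68) = -650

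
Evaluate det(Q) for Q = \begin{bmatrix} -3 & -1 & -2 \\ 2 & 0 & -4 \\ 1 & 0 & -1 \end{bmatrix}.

Expand along column 2:
  − (-1) · |2 -4; 1 -1| = −(-1)·(-2 − (-4)) = 2

2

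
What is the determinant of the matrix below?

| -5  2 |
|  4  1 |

The determinant is -13.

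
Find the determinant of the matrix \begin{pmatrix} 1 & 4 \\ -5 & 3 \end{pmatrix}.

det = 1·3 − 4·(-5) = 3 − (-20) = 23

23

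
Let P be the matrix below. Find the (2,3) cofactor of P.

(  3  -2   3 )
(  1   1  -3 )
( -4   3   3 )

Delete row 2 and column 3; the remaining 2×2 submatrix is [3 -2; -4 3].
Its determinant is 3·3 − (-2)·(-4) = 1.
The cofactor carries sign (−1)^(2+3) = −1, so C_{2,3} = −(1) = -1.

The cofactor is -1.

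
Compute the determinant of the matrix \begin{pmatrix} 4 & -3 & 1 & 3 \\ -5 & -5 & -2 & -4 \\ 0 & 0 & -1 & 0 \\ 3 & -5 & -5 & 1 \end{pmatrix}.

-41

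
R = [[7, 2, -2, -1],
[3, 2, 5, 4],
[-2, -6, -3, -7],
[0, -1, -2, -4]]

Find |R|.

Expand along row 4 (it has 1 zero):
  + (-1) · M_42   where M_42 = det([7 -2 -1; 3 5 4; -2 -3 -7]) = -188
  − (-2) · M_43   where M_43 = det([7 2 -1; 3 2 4; -2 -6 -7]) = 110
  + (-4) · M_44   where M_44 = det([7 2 -2; 3 2 5; -2 -6 -3]) = 194
det = (+1)·(-1)·(-188) + (-1)·(-2)·(110) + (+1)·(-4)·(194) = -368

-368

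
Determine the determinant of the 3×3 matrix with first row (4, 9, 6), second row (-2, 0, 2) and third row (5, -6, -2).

174

Expand along row 2:
  − (-2) · |9 6; -6 -2| = −(-2)·(-18 − (-36)) = 36
  − 2 · |4 9; 5 -6| = −2·(-24 − 45) = 138
Sum: (36) + (138) = 174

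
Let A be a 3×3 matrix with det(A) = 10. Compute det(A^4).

10000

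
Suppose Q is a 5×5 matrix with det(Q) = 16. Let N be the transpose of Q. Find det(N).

16

det(Qᵀ) = det(Q).
det(N) = (1)·(16) = 16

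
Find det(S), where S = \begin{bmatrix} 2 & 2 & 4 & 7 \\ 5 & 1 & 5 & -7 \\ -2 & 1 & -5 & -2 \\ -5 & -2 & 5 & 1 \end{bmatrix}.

det(S) = -1199

Expand along row 1:
  + (2) · M_11   where M_11 = det([1 5 -7; 1 -5 -2; -2 5 1]) = 55
  − (2) · M_12   where M_12 = det([5 5 -7; -2 -5 -2; -5 5 1]) = 330
  + (4) · M_13   where M_13 = det([5 1 -7; -2 1 -2; -5 -2 1]) = -66
  − (7) · M_14   where M_14 = det([5 1 5; -2 1 -5; -5 -2 5]) = 55
det = (+1)·(2)·(55) + (-1)·(2)·(330) + (+1)·(4)·(-66) + (-1)·(7)·(55) = -1199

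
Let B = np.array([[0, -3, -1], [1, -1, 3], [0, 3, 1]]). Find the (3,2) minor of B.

1

Delete row 3 and column 2; the remaining 2×2 submatrix is [0 -1; 1 3].
Its determinant is 0·3 − (-1)·1 = 1.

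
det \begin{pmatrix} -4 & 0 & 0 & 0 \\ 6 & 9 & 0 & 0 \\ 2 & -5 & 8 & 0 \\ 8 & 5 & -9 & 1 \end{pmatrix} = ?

The matrix is lower triangular, so the determinant is the product of the diagonal entries:
det = (-4) · (9) · (8) · (1) = -288

-288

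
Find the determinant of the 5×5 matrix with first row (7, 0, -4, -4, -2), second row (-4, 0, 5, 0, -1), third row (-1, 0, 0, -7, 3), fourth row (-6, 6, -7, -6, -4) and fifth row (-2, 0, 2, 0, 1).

-906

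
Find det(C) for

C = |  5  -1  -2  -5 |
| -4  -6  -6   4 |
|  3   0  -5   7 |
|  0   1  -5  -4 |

Expand along row 3 (it has 1 zero):
  + (3) · M_31   where M_31 = det([-1 -2 -5; -6 -6 4; 1 -5 -4]) = -184
  + (-5) · M_33   where M_33 = det([5 -1 -5; -4 -6 4; 0 1 -4]) = 136
  − (7) · M_34   where M_34 = det([5 -1 -2; -4 -6 -6; 0 1 -5]) = 208
det = (+1)·(3)·(-184) + (+1)·(-5)·(136) + (-1)·(7)·(208) = -2688

-2688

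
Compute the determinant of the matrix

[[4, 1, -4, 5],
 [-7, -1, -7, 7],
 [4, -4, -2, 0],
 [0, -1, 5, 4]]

-2750

Expand along row 3 (it has 1 zero):
  + (4) · M_31   where M_31 = det([1 -4 5; -1 -7 7; -1 5 4]) = -111
  − (-4) · M_32   where M_32 = det([4 -4 5; -7 -7 7; 0 5 4]) = -539
  + (-2) · M_33   where M_33 = det([4 1 5; -7 -1 7; 0 -1 4]) = 75
det = (+1)·(4)·(-111) + (-1)·(-4)·(-539) + (+1)·(-2)·(75) = -2750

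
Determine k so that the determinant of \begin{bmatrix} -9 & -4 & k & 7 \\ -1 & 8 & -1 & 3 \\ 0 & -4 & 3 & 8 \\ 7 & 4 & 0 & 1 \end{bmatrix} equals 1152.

k = 4

Expanding along the column containing k, det(M) is linear in k: det(M) = (568)·k + (-1120).
Set (568)·k + (-1120) = 1152  ⇒  (568)·k = 2272  ⇒  k = 4.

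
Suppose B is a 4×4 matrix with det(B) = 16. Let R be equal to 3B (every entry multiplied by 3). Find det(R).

det(R) = 1296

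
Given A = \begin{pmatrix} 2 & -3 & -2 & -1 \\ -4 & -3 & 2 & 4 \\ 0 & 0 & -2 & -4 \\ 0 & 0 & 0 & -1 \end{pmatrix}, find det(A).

|A| = -36

A is block upper-triangular with a 2×2 block and a 2×2 block on the diagonal, so its determinant equals the product of the determinants of the diagonal blocks.
det of the 2×2 block = -18
det of the 2×2 block = 2
det = (-18)·(2) = -36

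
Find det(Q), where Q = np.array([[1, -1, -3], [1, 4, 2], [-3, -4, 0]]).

-10

Expand along row 3:
  + (-3) · |-1 -3; 4 2| = (-3)·(-2 − (-12)) = -30
  − (-4) · |1 -3; 1 2| = −(-4)·(2 − (-3)) = 20
Sum: (-30) + (20) = -10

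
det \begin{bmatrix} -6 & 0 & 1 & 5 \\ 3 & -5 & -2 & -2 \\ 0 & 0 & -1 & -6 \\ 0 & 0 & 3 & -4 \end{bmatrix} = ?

660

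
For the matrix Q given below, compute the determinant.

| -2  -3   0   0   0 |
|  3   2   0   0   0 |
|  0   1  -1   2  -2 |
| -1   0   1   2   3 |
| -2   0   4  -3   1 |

165

Q is block lower-triangular with a 2×2 block and a 3×3 block on the diagonal, so its determinant equals the product of the determinants of the diagonal blocks.
det of the 2×2 block = 5
det of the 3×3 block = 33
det = (5)·(33) = 165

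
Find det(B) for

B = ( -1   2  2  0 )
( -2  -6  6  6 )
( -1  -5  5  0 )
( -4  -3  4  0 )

Expand along column 4 (it has 3 zeros):
  + (6) · M_24   where M_24 = det([-1 2 2; -1 -5 5; -4 -3 4]) = -61
det = (+1)·(6)·(-61) = -366

det(B) = -366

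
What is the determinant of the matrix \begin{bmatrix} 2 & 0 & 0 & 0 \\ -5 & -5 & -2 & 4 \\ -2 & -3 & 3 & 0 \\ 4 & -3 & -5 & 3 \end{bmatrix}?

Expand along row 1 (it has 3 zeros):
  + (2) · M_11   where M_11 = det([-5 -2 4; -3 3 0; -3 -5 3]) = 33
det = (+1)·(2)·(33) = 66

66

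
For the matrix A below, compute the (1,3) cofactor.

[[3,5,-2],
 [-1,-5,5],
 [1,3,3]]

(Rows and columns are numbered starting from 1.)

2

Delete row 1 and column 3; the remaining 2×2 submatrix is [-1 -5; 1 3].
Its determinant is (-1)·3 − (-5)·1 = 2.
The cofactor carries sign (−1)^(1+3) = +1, so C_{1,3} = +(2) = 2.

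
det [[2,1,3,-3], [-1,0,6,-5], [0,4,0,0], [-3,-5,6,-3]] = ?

-96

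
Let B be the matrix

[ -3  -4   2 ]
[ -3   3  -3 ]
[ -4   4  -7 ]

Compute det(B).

det(B) = 63

Expand along row 1:
  + (-3) · |3 -3; 4 -7| = (-3)·(-21 − (-12)) = 27
  − (-4) · |-3 -3; -4 -7| = −(-4)·(21 − 12) = 36
  + 2 · |-3 3; -4 4| = 2·(-12 − (-12)) = 0
Sum: (27) + (36) + (0) = 63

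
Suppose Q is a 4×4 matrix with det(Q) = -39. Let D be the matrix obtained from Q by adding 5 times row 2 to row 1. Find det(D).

Adding a multiple of one row to another leaves the determinant unchanged.
det(D) = (1)·(-39) = -39

-39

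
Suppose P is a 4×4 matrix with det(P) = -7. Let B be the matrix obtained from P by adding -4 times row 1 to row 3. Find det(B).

det(B) = -7

Adding a multiple of one row to another leaves the determinant unchanged.
det(B) = (1)·(-7) = -7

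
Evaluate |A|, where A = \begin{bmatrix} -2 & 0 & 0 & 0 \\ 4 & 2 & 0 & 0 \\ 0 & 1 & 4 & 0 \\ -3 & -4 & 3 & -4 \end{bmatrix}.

A is lower triangular, so det(A) is the product of the diagonal entries:
det = (-2) · (2) · (4) · (-4) = 64

det(A) = 64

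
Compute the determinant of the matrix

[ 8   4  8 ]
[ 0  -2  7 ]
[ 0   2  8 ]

Expand along column 1:
  + 8 · |-2 7; 2 8| = 8·(-16 − 14) = -240

-240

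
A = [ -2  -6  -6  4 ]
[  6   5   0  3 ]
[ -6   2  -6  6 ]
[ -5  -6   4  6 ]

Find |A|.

-5508

Expand along row 2 (it has 1 zero):
  − (6) · M_21   where M_21 = det([-6 -6 4; 2 -6 6; -6 4 6]) = 536
  + (5) · M_22   where M_22 = det([-2 -6 4; -6 -6 6; -5 4 6]) = -132
  + (3) · M_24   where M_24 = det([-2 -6 -6; -6 2 -6; -5 -6 4]) = -544
det = (-1)·(6)·(536) + (+1)·(5)·(-132) + (+1)·(3)·(-544) = -5508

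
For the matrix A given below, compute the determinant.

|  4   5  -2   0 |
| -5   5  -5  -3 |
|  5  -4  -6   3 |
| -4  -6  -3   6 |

Expand along row 1 (it has 1 zero):
  + (4) · M_11   where M_11 = det([5 -5 -3; -4 -6 3; -6 -3 6]) = -93
  − (5) · M_12   where M_12 = det([-5 -5 -3; 5 -6 3; -4 -3 6]) = 462
  + (-2) · M_13   where M_13 = det([-5 5 -3; 5 -4 3; -4 -6 6]) = -42
det = (+1)·(4)·(-93) + (-1)·(5)·(462) + (+1)·(-2)·(-42) = -2598

-2598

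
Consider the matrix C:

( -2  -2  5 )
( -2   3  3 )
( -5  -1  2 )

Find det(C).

|C| = 89

Expand along row 1:
  + (-2) · |3 3; -1 2| = (-2)·(6 − (-3)) = -18
  − (-2) · |-2 3; -5 2| = −(-2)·(-4 − (-15)) = 22
  + 5 · |-2 3; -5 -1| = 5·(2 − (-15)) = 85
Sum: (-18) + (22) + (85) = 89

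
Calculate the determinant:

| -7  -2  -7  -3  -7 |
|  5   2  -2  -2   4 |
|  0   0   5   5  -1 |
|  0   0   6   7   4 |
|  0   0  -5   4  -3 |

The determinant is 1016.

The matrix is block upper-triangular with a 2×2 block and a 3×3 block on the diagonal, so its determinant equals the product of the determinants of the diagonal blocks.
det of the 2×2 block = -4
det of the 3×3 block = -254
det = (-4)·(-254) = 1016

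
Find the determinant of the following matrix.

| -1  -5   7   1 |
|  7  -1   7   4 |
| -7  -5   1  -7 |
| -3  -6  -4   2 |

-1998

Expand along row 1:
  + (-1) · M_11   where M_11 = det([-1 7 4; -5 1 -7; -6 -4 2]) = 494
  − (-5) · M_12   where M_12 = det([7 7 4; -7 1 -7; -3 -4 2]) = 187
  + (7) · M_13   where M_13 = det([7 -1 4; -7 -5 -7; -3 -6 2]) = -291
  − (1) · M_14   where M_14 = det([7 -1 7; -7 -5 1; -3 -6 -4]) = 402
det = (+1)·(-1)·(494) + (-1)·(-5)·(187) + (+1)·(7)·(-291) + (-1)·(1)·(402) = -1998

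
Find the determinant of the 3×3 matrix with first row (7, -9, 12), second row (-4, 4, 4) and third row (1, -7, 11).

Expand along row 1:
  + 7 · |4 4; -7 11| = 7·(44 − (-28)) = 504
  − (-9) · |-4 4; 1 11| = −(-9)·(-44 − 4) = -432
  + 12 · |-4 4; 1 -7| = 12·(28 − 4) = 288
Sum: (504) + (-432) + (288) = 360

360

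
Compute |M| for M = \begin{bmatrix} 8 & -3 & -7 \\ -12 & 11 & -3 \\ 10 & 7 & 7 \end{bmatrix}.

det(M) = 1980

Expand along column 1:
  + 8 · |11 -3; 7 7| = 8·(77 − (-21)) = 784
  − (-12) · |-3 -7; 7 7| = −(-12)·(-21 − (-49)) = 336
  + 10 · |-3 -7; 11 -3| = 10·(9 − (-77)) = 860
Sum: (784) + (336) + (860) = 1980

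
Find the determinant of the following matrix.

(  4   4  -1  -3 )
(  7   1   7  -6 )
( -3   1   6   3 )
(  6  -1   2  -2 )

Expand along row 1:
  + (4) · M_11   where M_11 = det([1 7 -6; 1 6 3; -1 2 -2]) = -73
  − (4) · M_12   where M_12 = det([7 7 -6; -3 6 3; 6 2 -2]) = 210
  + (-1) · M_13   where M_13 = det([7 1 -6; -3 1 3; 6 -1 -2]) = 37
  − (-3) · M_14   where M_14 = det([7 1 7; -3 1 6; 6 -1 2]) = 77
det = (+1)·(4)·(-73) + (-1)·(4)·(210) + (+1)·(-1)·(37) + (-1)·(-3)·(77) = -938

The determinant is -938.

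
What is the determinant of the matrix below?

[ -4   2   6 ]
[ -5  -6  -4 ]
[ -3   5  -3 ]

The determinant is -416.

Expand along row 1:
  + (-4) · |-6 -4; 5 -3| = (-4)·(18 − (-20)) = -152
  − 2 · |-5 -4; -3 -3| = −2·(15 − 12) = -6
  + 6 · |-5 -6; -3 5| = 6·(-25 − 18) = -258
Sum: (-152) + (-6) + (-258) = -416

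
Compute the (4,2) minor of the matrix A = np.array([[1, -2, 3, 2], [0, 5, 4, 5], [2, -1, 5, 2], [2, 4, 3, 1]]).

The minor is -3.

Delete row 4 and column 2; the remaining 3×3 submatrix is [1 3 2; 0 4 5; 2 5 2].
Its determinant is -3.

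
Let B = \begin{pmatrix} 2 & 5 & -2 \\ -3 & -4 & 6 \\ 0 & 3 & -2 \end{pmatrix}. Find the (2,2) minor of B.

Delete row 2 and column 2; the remaining 2×2 submatrix is [2 -2; 0 -2].
Its determinant is 2·(-2) − (-2)·0 = -4.

-4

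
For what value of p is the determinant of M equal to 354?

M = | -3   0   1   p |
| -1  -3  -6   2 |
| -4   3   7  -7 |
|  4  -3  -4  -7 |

p = 3

Expanding along the row containing p, det(M) is linear in p: det(M) = (45)·p + (219).
Set (45)·p + (219) = 354  ⇒  (45)·p = 135  ⇒  p = 3.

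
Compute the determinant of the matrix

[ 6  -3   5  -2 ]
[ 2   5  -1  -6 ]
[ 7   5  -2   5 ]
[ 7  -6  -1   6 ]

3366

Expand along row 1:
  + (6) · M_11   where M_11 = det([5 -1 -6; 5 -2 5; -6 -1 6]) = 127
  − (-3) · M_12   where M_12 = det([2 -1 -6; 7 -2 5; 7 -1 6]) = -49
  + (5) · M_13   where M_13 = det([2 5 -6; 7 5 5; 7 -6 6]) = 547
  − (-2) · M_14   where M_14 = det([2 5 -1; 7 5 -2; 7 -6 -1]) = 8
det = (+1)·(6)·(127) + (-1)·(-3)·(-49) + (+1)·(5)·(547) + (-1)·(-2)·(8) = 3366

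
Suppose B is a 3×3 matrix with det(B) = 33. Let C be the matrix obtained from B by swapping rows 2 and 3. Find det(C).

-33

Swapping two rows multiplies the determinant by −1.
det(C) = (-1)·(33) = -33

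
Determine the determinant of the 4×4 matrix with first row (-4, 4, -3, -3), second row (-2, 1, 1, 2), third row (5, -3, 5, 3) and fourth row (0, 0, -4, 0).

Expand along row 4 (it has 3 zeros):
  − (-4) · M_43   where M_43 = det([-4 4 -3; -2 1 2; 5 -3 3]) = 25
det = (-1)·(-4)·(25) = 100

The determinant is 100.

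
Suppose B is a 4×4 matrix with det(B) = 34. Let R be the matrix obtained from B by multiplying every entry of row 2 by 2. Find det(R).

The determinant is 68.

Scaling one row by 2 multiplies the determinant by 2.
det(R) = (2)·(34) = 68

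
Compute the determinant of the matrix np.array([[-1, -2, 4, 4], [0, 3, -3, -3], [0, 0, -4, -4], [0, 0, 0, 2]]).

The matrix is upper triangular, so the determinant is the product of the diagonal entries:
det = (-1) · (3) · (-4) · (2) = 24

24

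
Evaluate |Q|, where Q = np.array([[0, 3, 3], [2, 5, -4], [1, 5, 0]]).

Expand along column 1:
  − 2 · |3 3; 5 0| = −2·(0 − 15) = 30
  + 1 · |3 3; 5 -4| = 1·(-12 − 15) = -27
Sum: (30) + (-27) = 3

3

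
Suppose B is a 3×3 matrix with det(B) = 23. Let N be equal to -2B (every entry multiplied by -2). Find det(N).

The determinant is -184.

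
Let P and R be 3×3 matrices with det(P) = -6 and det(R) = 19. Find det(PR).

The determinant is -114.

det(PR) = det(P)·det(R) = (-6)·(19) = -114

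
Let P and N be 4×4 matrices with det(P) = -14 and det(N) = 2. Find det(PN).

|PN| = -28

det(PN) = det(P)·det(N) = (-14)·(2) = -28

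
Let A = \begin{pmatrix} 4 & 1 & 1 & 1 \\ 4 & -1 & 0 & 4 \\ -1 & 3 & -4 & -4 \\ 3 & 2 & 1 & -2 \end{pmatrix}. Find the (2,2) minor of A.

The minor is 45.

Delete row 2 and column 2; the remaining 3×3 submatrix is [4 1 1; -1 -4 -4; 3 1 -2].
Its determinant is 45.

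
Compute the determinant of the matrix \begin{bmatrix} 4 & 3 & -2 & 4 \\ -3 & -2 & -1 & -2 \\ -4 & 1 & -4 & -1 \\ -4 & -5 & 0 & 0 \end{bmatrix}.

Expand along row 4 (it has 2 zeros):
  − (-4) · M_41   where M_41 = det([3 -2 4; -2 -1 -2; 1 -4 -1]) = 23
  + (-5) · M_42   where M_42 = det([4 -2 4; -3 -1 -2; -4 -4 -1]) = -6
det = (-1)·(-4)·(23) + (+1)·(-5)·(-6) = 122

The determinant is 122.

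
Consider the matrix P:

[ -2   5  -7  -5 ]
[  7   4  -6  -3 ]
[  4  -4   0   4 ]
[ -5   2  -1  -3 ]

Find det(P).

det(P) = -140

Expand along row 3 (it has 1 zero):
  + (4) · M_31   where M_31 = det([5 -7 -5; 4 -6 -3; 2 -1 -3]) = -7
  − (-4) · M_32   where M_32 = det([-2 -7 -5; 7 -6 -3; -5 -1 -3]) = -97
  − (4) · M_34   where M_34 = det([-2 5 -7; 7 4 -6; -5 2 -1]) = -69
det = (+1)·(4)·(-7) + (-1)·(-4)·(-97) + (-1)·(4)·(-69) = -140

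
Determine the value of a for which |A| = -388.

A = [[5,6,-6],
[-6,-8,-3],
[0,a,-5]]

-8

Expanding along the column containing a, det(A) is linear in a: det(A) = (51)·a + (20).
Set (51)·a + (20) = -388  ⇒  (51)·a = -408  ⇒  a = -8.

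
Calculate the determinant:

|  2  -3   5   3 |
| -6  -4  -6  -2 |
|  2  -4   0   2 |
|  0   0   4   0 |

The determinant is -160.

Expand along row 4 (it has 3 zeros):
  − (4) · M_43   where M_43 = det([2 -3 3; -6 -4 -2; 2 -4 2]) = 40
det = (-1)·(4)·(40) = -160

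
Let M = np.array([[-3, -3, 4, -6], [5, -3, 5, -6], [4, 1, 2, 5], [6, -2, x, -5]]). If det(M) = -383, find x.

Expanding along the row containing x, det(M) is linear in x: det(M) = (-72)·x + (193).
Set (-72)·x + (193) = -383  ⇒  (-72)·x = -576  ⇒  x = 8.

x = 8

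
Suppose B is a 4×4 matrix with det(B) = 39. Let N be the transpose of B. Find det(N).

det(Bᵀ) = det(B).
det(N) = (1)·(39) = 39

|N| = 39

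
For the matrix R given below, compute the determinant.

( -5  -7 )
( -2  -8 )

The determinant is 26.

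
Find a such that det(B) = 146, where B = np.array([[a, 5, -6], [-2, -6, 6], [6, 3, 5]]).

Expanding along the row containing a, det(B) is linear in a: det(B) = (-48)·a + (50).
Set (-48)·a + (50) = 146  ⇒  (-48)·a = 96  ⇒  a = -2.

a = -2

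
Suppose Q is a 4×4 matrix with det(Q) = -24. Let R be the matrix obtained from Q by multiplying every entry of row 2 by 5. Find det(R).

det(R) = -120

Scaling one row by 5 multiplies the determinant by 5.
det(R) = (5)·(-24) = -120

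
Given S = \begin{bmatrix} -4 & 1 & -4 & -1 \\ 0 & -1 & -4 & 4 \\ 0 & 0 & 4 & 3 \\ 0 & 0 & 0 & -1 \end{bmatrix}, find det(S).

-16

S is upper triangular, so det(S) is the product of the diagonal entries:
det = (-4) · (-1) · (4) · (-1) = -16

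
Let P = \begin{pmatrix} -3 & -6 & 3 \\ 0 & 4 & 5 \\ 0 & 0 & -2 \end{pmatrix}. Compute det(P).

det(P) = 24

P is upper triangular, so det(P) is the product of the diagonal entries:
det = (-3) · (4) · (-2) = 24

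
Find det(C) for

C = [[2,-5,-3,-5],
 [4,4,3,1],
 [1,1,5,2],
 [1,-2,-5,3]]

Expand along row 1:
  + (2) · M_11   where M_11 = det([4 3 1; 1 5 2; -2 -5 3]) = 84
  − (-5) · M_12   where M_12 = det([4 3 1; 1 5 2; 1 -5 3]) = 87
  + (-3) · M_13   where M_13 = det([4 4 1; 1 1 2; 1 -2 3]) = 21
  − (-5) · M_14   where M_14 = det([4 4 3; 1 1 5; 1 -2 -5]) = 51
det = (+1)·(2)·(84) + (-1)·(-5)·(87) + (+1)·(-3)·(21) + (-1)·(-5)·(51) = 795

det(C) = 795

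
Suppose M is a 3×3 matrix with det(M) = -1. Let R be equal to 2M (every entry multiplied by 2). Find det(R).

-8

For a 3×3 matrix, det(2M) = 2^3·det(M) = 8·det(M).
det(R) = (8)·(-1) = -8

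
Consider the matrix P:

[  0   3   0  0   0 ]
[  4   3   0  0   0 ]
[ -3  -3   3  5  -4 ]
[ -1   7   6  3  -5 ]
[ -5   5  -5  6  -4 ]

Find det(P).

-1140

P is block lower-triangular with a 2×2 block and a 3×3 block on the diagonal, so its determinant equals the product of the determinants of the diagonal blocks.
det of the 2×2 block = -12
det of the 3×3 block = 95
det = (-12)·(95) = -1140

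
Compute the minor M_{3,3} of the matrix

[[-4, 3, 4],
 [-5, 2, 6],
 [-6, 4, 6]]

7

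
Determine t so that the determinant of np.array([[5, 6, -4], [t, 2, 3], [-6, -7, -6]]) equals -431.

Expanding along the column containing t, det(A) is linear in t: det(A) = (64)·t + (-111).
Set (64)·t + (-111) = -431  ⇒  (64)·t = -320  ⇒  t = -5.

t = -5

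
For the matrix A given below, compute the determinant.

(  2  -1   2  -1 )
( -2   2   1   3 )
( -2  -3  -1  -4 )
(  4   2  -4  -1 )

-62

Expand along row 1:
  + (2) · M_11   where M_11 = det([2 1 3; -3 -1 -4; 2 -4 -1]) = 1
  − (-1) · M_12   where M_12 = det([-2 1 3; -2 -1 -4; 4 -4 -1]) = 48
  + (2) · M_13   where M_13 = det([-2 2 3; -2 -3 -4; 4 2 -1]) = -34
  − (-1) · M_14   where M_14 = det([-2 2 1; -2 -3 -1; 4 2 -4]) = -44
det = (+1)·(2)·(1) + (-1)·(-1)·(48) + (+1)·(2)·(-34) + (-1)·(-1)·(-44) = -62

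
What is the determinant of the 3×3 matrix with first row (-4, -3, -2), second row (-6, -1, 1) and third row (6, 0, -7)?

68

Expand along column 2:
  − (-3) · |-6 1; 6 -7| = −(-3)·(42 − 6) = 108
  + (-1) · |-4 -2; 6 -7| = (-1)·(28 − (-12)) = -40
Sum: (108) + (-40) = 68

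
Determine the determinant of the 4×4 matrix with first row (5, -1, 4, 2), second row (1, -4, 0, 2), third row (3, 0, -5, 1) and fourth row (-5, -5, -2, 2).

The determinant is 214.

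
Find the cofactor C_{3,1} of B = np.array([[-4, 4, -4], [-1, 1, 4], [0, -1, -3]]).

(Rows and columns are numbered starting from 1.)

Delete row 3 and column 1; the remaining 2×2 submatrix is [4 -4; 1 4].
Its determinant is 4·4 − (-4)·1 = 20.
The cofactor carries sign (−1)^(3+1) = +1, so C_{3,1} = +(20) = 20.

The cofactor is 20.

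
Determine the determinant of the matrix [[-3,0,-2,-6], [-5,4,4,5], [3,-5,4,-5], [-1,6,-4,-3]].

The determinant is 1816.

Expand along row 1 (it has 1 zero):
  + (-3) · M_11   where M_11 = det([4 4 5; -5 4 -5; 6 -4 -3]) = -328
  + (-2) · M_13   where M_13 = det([-5 4 5; 3 -5 -5; -1 6 -3]) = -104
  − (-6) · M_14   where M_14 = det([-5 4 4; 3 -5 4; -1 6 -4]) = 104
det = (+1)·(-3)·(-328) + (+1)·(-2)·(-104) + (-1)·(-6)·(104) = 1816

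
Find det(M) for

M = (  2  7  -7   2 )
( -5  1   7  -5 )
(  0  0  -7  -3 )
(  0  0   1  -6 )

1665

M is block upper-triangular with a 2×2 block and a 2×2 block on the diagonal, so its determinant equals the product of the determinants of the diagonal blocks.
det of the 2×2 block = 37
det of the 2×2 block = 45
det = (37)·(45) = 1665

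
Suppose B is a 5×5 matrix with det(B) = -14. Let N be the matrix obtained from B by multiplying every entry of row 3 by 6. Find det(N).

The determinant is -84.

Scaling one row by 6 multiplies the determinant by 6.
det(N) = (6)·(-14) = -84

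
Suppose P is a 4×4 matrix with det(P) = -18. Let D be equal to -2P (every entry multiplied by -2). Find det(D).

The determinant is -288.

For a 4×4 matrix, det(-2P) = (-2)^4·det(P) = 16·det(P).
det(D) = (16)·(-18) = -288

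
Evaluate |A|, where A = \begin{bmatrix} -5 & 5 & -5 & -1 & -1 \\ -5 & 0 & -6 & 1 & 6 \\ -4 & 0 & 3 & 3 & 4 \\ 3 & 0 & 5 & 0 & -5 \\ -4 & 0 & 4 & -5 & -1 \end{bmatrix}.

Expand along column 2 (it has 4 zeros):
  − (5) · M_12   where M_12 = det([-5 -6 1 6; -4 3 3 4; 3 5 0 -5; -4 4 -5 -1]) = 445
det = (-1)·(5)·(445) = -2225

The determinant is -2225.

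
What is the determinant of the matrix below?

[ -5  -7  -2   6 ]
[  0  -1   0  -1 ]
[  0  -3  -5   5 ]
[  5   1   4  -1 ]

The determinant is -355.

Expand along row 2 (it has 2 zeros):
  + (-1) · M_22   where M_22 = det([-5 -2 6; 0 -5 5; 5 4 -1]) = 175
  + (-1) · M_24   where M_24 = det([-5 -7 -2; 0 -3 -5; 5 1 4]) = 180
det = (+1)·(-1)·(175) + (+1)·(-1)·(180) = -355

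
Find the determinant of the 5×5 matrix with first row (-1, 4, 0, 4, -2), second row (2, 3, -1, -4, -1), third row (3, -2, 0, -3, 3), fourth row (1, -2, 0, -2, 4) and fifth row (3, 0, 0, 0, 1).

Expand along column 3 (it has 4 zeros):
  − (-1) · M_23   where M_23 = det([-1 4 4 -2; 3 -2 -3 3; 1 -2 -2 4; 3 0 0 1]) = 34
det = (-1)·(-1)·(34) = 34

34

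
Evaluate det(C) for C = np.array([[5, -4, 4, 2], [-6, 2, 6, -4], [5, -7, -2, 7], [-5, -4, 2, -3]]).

-1458

Expand along row 1:
  + (5) · M_11   where M_11 = det([2 6 -4; -7 -2 7; -4 2 -3]) = -222
  − (-4) · M_12   where M_12 = det([-6 6 -4; 5 -2 7; -5 2 -3]) = -72
  + (4) · M_13   where M_13 = det([-6 2 -4; 5 -7 7; -5 -4 -3]) = -114
  − (2) · M_14   where M_14 = det([-6 2 6; 5 -7 -2; -5 -4 2]) = -198
det = (+1)·(5)·(-222) + (-1)·(-4)·(-72) + (+1)·(4)·(-114) + (-1)·(2)·(-198) = -1458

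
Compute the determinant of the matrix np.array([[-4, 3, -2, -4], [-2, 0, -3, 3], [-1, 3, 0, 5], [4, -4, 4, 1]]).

Expand along row 2 (it has 1 zero):
  − (-2) · M_21   where M_21 = det([3 -2 -4; 3 0 5; -4 4 1]) = -62
  − (-3) · M_23   where M_23 = det([-4 3 -4; -1 3 5; 4 -4 1]) = 3
  + (3) · M_24   where M_24 = det([-4 3 -2; -1 3 0; 4 -4 4]) = -20
det = (-1)·(-2)·(-62) + (-1)·(-3)·(3) + (+1)·(3)·(-20) = -175

The determinant is -175.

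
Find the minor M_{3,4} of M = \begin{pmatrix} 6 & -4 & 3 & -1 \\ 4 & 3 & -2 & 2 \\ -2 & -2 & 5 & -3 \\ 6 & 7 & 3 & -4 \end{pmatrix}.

Delete row 3 and column 4; the remaining 3×3 submatrix is [6 -4 3; 4 3 -2; 6 7 3].
Its determinant is 264.

264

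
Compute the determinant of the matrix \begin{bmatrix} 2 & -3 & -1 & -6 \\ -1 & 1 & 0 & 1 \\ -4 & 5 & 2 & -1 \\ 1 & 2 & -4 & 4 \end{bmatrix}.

Expand along row 2 (it has 1 zero):
  − (-1) · M_21   where M_21 = det([-3 -1 -6; 5 2 -1; 2 -4 4]) = 154
  + (1) · M_22   where M_22 = det([2 -1 -6; -4 2 -1; 1 -4 4]) = -91
  + (1) · M_24   where M_24 = det([2 -3 -1; -4 5 2; 1 2 -4]) = 7
det = (-1)·(-1)·(154) + (+1)·(1)·(-91) + (+1)·(1)·(7) = 70

The determinant is 70.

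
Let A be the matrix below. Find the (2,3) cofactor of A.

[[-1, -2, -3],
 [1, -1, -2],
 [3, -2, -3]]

The cofactor is -8.

Delete row 2 and column 3; the remaining 2×2 submatrix is [-1 -2; 3 -2].
Its determinant is (-1)·(-2) − (-2)·3 = 8.
The cofactor carries sign (−1)^(2+3) = −1, so C_{2,3} = −(8) = -8.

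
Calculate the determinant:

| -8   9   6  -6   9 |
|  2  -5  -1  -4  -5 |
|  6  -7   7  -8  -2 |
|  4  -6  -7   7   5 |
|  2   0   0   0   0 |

12438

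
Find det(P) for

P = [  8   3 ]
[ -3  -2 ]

det(P) = -7

det(P) = 8·(-2) − 3·(-3) = -16 − (-9) = -7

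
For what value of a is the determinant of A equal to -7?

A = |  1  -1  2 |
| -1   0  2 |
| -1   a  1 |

Expanding along the row containing a, det(A) is linear in a: det(A) = (-4)·a + (1).
Set (-4)·a + (1) = -7  ⇒  (-4)·a = -8  ⇒  a = 2.

2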